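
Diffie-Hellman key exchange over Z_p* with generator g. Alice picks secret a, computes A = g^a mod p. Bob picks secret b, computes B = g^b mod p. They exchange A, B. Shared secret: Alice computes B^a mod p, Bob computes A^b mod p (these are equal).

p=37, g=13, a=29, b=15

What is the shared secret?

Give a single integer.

A = 13^29 mod 37  (bits of 29 = 11101)
  bit 0 = 1: r = r^2 * 13 mod 37 = 1^2 * 13 = 1*13 = 13
  bit 1 = 1: r = r^2 * 13 mod 37 = 13^2 * 13 = 21*13 = 14
  bit 2 = 1: r = r^2 * 13 mod 37 = 14^2 * 13 = 11*13 = 32
  bit 3 = 0: r = r^2 mod 37 = 32^2 = 25
  bit 4 = 1: r = r^2 * 13 mod 37 = 25^2 * 13 = 33*13 = 22
  -> A = 22
B = 13^15 mod 37  (bits of 15 = 1111)
  bit 0 = 1: r = r^2 * 13 mod 37 = 1^2 * 13 = 1*13 = 13
  bit 1 = 1: r = r^2 * 13 mod 37 = 13^2 * 13 = 21*13 = 14
  bit 2 = 1: r = r^2 * 13 mod 37 = 14^2 * 13 = 11*13 = 32
  bit 3 = 1: r = r^2 * 13 mod 37 = 32^2 * 13 = 25*13 = 29
  -> B = 29
s = B^a = 29^29 mod 37  (bits of 29 = 11101)
  bit 0 = 1: r = r^2 * 29 mod 37 = 1^2 * 29 = 1*29 = 29
  bit 1 = 1: r = r^2 * 29 mod 37 = 29^2 * 29 = 27*29 = 6
  bit 2 = 1: r = r^2 * 29 mod 37 = 6^2 * 29 = 36*29 = 8
  bit 3 = 0: r = r^2 mod 37 = 8^2 = 27
  bit 4 = 1: r = r^2 * 29 mod 37 = 27^2 * 29 = 26*29 = 14
  -> s = B^a = 14

Answer: 14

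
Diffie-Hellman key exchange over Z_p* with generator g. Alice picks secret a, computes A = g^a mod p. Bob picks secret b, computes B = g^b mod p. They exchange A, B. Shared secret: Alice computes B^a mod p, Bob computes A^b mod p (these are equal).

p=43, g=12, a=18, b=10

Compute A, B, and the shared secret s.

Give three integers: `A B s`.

A = 12^18 mod 43  (bits of 18 = 10010)
  bit 0 = 1: r = r^2 * 12 mod 43 = 1^2 * 12 = 1*12 = 12
  bit 1 = 0: r = r^2 mod 43 = 12^2 = 15
  bit 2 = 0: r = r^2 mod 43 = 15^2 = 10
  bit 3 = 1: r = r^2 * 12 mod 43 = 10^2 * 12 = 14*12 = 39
  bit 4 = 0: r = r^2 mod 43 = 39^2 = 16
  -> A = 16
B = 12^10 mod 43  (bits of 10 = 1010)
  bit 0 = 1: r = r^2 * 12 mod 43 = 1^2 * 12 = 1*12 = 12
  bit 1 = 0: r = r^2 mod 43 = 12^2 = 15
  bit 2 = 1: r = r^2 * 12 mod 43 = 15^2 * 12 = 10*12 = 34
  bit 3 = 0: r = r^2 mod 43 = 34^2 = 38
  -> B = 38
s = B^a = 38^18 mod 43  (bits of 18 = 10010)
  bit 0 = 1: r = r^2 * 38 mod 43 = 1^2 * 38 = 1*38 = 38
  bit 1 = 0: r = r^2 mod 43 = 38^2 = 25
  bit 2 = 0: r = r^2 mod 43 = 25^2 = 23
  bit 3 = 1: r = r^2 * 38 mod 43 = 23^2 * 38 = 13*38 = 21
  bit 4 = 0: r = r^2 mod 43 = 21^2 = 11
  -> s = B^a = 11

Answer: 16 38 11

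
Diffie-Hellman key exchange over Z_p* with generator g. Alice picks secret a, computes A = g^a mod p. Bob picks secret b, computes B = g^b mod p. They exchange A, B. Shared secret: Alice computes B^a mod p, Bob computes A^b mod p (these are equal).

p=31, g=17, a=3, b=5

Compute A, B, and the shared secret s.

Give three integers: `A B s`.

A = 17^3 mod 31  (bits of 3 = 11)
  bit 0 = 1: r = r^2 * 17 mod 31 = 1^2 * 17 = 1*17 = 17
  bit 1 = 1: r = r^2 * 17 mod 31 = 17^2 * 17 = 10*17 = 15
  -> A = 15
B = 17^5 mod 31  (bits of 5 = 101)
  bit 0 = 1: r = r^2 * 17 mod 31 = 1^2 * 17 = 1*17 = 17
  bit 1 = 0: r = r^2 mod 31 = 17^2 = 10
  bit 2 = 1: r = r^2 * 17 mod 31 = 10^2 * 17 = 7*17 = 26
  -> B = 26
s = B^a = 26^3 mod 31  (bits of 3 = 11)
  bit 0 = 1: r = r^2 * 26 mod 31 = 1^2 * 26 = 1*26 = 26
  bit 1 = 1: r = r^2 * 26 mod 31 = 26^2 * 26 = 25*26 = 30
  -> s = B^a = 30

Answer: 15 26 30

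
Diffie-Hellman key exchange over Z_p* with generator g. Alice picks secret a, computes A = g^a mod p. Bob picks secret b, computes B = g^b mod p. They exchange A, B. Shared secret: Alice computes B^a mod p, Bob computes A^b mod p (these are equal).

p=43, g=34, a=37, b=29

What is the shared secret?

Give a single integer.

Answer: 5

Derivation:
A = 34^37 mod 43  (bits of 37 = 100101)
  bit 0 = 1: r = r^2 * 34 mod 43 = 1^2 * 34 = 1*34 = 34
  bit 1 = 0: r = r^2 mod 43 = 34^2 = 38
  bit 2 = 0: r = r^2 mod 43 = 38^2 = 25
  bit 3 = 1: r = r^2 * 34 mod 43 = 25^2 * 34 = 23*34 = 8
  bit 4 = 0: r = r^2 mod 43 = 8^2 = 21
  bit 5 = 1: r = r^2 * 34 mod 43 = 21^2 * 34 = 11*34 = 30
  -> A = 30
B = 34^29 mod 43  (bits of 29 = 11101)
  bit 0 = 1: r = r^2 * 34 mod 43 = 1^2 * 34 = 1*34 = 34
  bit 1 = 1: r = r^2 * 34 mod 43 = 34^2 * 34 = 38*34 = 2
  bit 2 = 1: r = r^2 * 34 mod 43 = 2^2 * 34 = 4*34 = 7
  bit 3 = 0: r = r^2 mod 43 = 7^2 = 6
  bit 4 = 1: r = r^2 * 34 mod 43 = 6^2 * 34 = 36*34 = 20
  -> B = 20
s = B^a = 20^37 mod 43  (bits of 37 = 100101)
  bit 0 = 1: r = r^2 * 20 mod 43 = 1^2 * 20 = 1*20 = 20
  bit 1 = 0: r = r^2 mod 43 = 20^2 = 13
  bit 2 = 0: r = r^2 mod 43 = 13^2 = 40
  bit 3 = 1: r = r^2 * 20 mod 43 = 40^2 * 20 = 9*20 = 8
  bit 4 = 0: r = r^2 mod 43 = 8^2 = 21
  bit 5 = 1: r = r^2 * 20 mod 43 = 21^2 * 20 = 11*20 = 5
  -> s = B^a = 5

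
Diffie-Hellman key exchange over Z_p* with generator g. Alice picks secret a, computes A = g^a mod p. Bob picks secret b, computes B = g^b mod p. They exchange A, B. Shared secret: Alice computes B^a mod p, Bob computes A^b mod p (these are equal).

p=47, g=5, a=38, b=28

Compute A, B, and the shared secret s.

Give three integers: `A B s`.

A = 5^38 mod 47  (bits of 38 = 100110)
  bit 0 = 1: r = r^2 * 5 mod 47 = 1^2 * 5 = 1*5 = 5
  bit 1 = 0: r = r^2 mod 47 = 5^2 = 25
  bit 2 = 0: r = r^2 mod 47 = 25^2 = 14
  bit 3 = 1: r = r^2 * 5 mod 47 = 14^2 * 5 = 8*5 = 40
  bit 4 = 1: r = r^2 * 5 mod 47 = 40^2 * 5 = 2*5 = 10
  bit 5 = 0: r = r^2 mod 47 = 10^2 = 6
  -> A = 6
B = 5^28 mod 47  (bits of 28 = 11100)
  bit 0 = 1: r = r^2 * 5 mod 47 = 1^2 * 5 = 1*5 = 5
  bit 1 = 1: r = r^2 * 5 mod 47 = 5^2 * 5 = 25*5 = 31
  bit 2 = 1: r = r^2 * 5 mod 47 = 31^2 * 5 = 21*5 = 11
  bit 3 = 0: r = r^2 mod 47 = 11^2 = 27
  bit 4 = 0: r = r^2 mod 47 = 27^2 = 24
  -> B = 24
s = B^a = 24^38 mod 47  (bits of 38 = 100110)
  bit 0 = 1: r = r^2 * 24 mod 47 = 1^2 * 24 = 1*24 = 24
  bit 1 = 0: r = r^2 mod 47 = 24^2 = 12
  bit 2 = 0: r = r^2 mod 47 = 12^2 = 3
  bit 3 = 1: r = r^2 * 24 mod 47 = 3^2 * 24 = 9*24 = 28
  bit 4 = 1: r = r^2 * 24 mod 47 = 28^2 * 24 = 32*24 = 16
  bit 5 = 0: r = r^2 mod 47 = 16^2 = 21
  -> s = B^a = 21

Answer: 6 24 21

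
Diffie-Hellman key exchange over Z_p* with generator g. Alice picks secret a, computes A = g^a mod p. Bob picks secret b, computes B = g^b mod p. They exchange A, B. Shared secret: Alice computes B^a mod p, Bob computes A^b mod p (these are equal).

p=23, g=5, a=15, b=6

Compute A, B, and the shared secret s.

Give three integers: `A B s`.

A = 5^15 mod 23  (bits of 15 = 1111)
  bit 0 = 1: r = r^2 * 5 mod 23 = 1^2 * 5 = 1*5 = 5
  bit 1 = 1: r = r^2 * 5 mod 23 = 5^2 * 5 = 2*5 = 10
  bit 2 = 1: r = r^2 * 5 mod 23 = 10^2 * 5 = 8*5 = 17
  bit 3 = 1: r = r^2 * 5 mod 23 = 17^2 * 5 = 13*5 = 19
  -> A = 19
B = 5^6 mod 23  (bits of 6 = 110)
  bit 0 = 1: r = r^2 * 5 mod 23 = 1^2 * 5 = 1*5 = 5
  bit 1 = 1: r = r^2 * 5 mod 23 = 5^2 * 5 = 2*5 = 10
  bit 2 = 0: r = r^2 mod 23 = 10^2 = 8
  -> B = 8
s = B^a = 8^15 mod 23  (bits of 15 = 1111)
  bit 0 = 1: r = r^2 * 8 mod 23 = 1^2 * 8 = 1*8 = 8
  bit 1 = 1: r = r^2 * 8 mod 23 = 8^2 * 8 = 18*8 = 6
  bit 2 = 1: r = r^2 * 8 mod 23 = 6^2 * 8 = 13*8 = 12
  bit 3 = 1: r = r^2 * 8 mod 23 = 12^2 * 8 = 6*8 = 2
  -> s = B^a = 2

Answer: 19 8 2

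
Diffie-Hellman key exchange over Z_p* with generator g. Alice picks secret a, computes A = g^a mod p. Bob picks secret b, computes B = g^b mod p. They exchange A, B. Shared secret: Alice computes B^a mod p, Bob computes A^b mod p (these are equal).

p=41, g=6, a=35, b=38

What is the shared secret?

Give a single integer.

A = 6^35 mod 41  (bits of 35 = 100011)
  bit 0 = 1: r = r^2 * 6 mod 41 = 1^2 * 6 = 1*6 = 6
  bit 1 = 0: r = r^2 mod 41 = 6^2 = 36
  bit 2 = 0: r = r^2 mod 41 = 36^2 = 25
  bit 3 = 0: r = r^2 mod 41 = 25^2 = 10
  bit 4 = 1: r = r^2 * 6 mod 41 = 10^2 * 6 = 18*6 = 26
  bit 5 = 1: r = r^2 * 6 mod 41 = 26^2 * 6 = 20*6 = 38
  -> A = 38
B = 6^38 mod 41  (bits of 38 = 100110)
  bit 0 = 1: r = r^2 * 6 mod 41 = 1^2 * 6 = 1*6 = 6
  bit 1 = 0: r = r^2 mod 41 = 6^2 = 36
  bit 2 = 0: r = r^2 mod 41 = 36^2 = 25
  bit 3 = 1: r = r^2 * 6 mod 41 = 25^2 * 6 = 10*6 = 19
  bit 4 = 1: r = r^2 * 6 mod 41 = 19^2 * 6 = 33*6 = 34
  bit 5 = 0: r = r^2 mod 41 = 34^2 = 8
  -> B = 8
s = B^a = 8^35 mod 41  (bits of 35 = 100011)
  bit 0 = 1: r = r^2 * 8 mod 41 = 1^2 * 8 = 1*8 = 8
  bit 1 = 0: r = r^2 mod 41 = 8^2 = 23
  bit 2 = 0: r = r^2 mod 41 = 23^2 = 37
  bit 3 = 0: r = r^2 mod 41 = 37^2 = 16
  bit 4 = 1: r = r^2 * 8 mod 41 = 16^2 * 8 = 10*8 = 39
  bit 5 = 1: r = r^2 * 8 mod 41 = 39^2 * 8 = 4*8 = 32
  -> s = B^a = 32

Answer: 32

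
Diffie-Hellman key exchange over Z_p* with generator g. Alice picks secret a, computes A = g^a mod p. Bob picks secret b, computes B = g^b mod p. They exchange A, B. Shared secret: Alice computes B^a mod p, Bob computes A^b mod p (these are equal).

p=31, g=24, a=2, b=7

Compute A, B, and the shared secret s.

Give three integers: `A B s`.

A = 24^2 mod 31  (bits of 2 = 10)
  bit 0 = 1: r = r^2 * 24 mod 31 = 1^2 * 24 = 1*24 = 24
  bit 1 = 0: r = r^2 mod 31 = 24^2 = 18
  -> A = 18
B = 24^7 mod 31  (bits of 7 = 111)
  bit 0 = 1: r = r^2 * 24 mod 31 = 1^2 * 24 = 1*24 = 24
  bit 1 = 1: r = r^2 * 24 mod 31 = 24^2 * 24 = 18*24 = 29
  bit 2 = 1: r = r^2 * 24 mod 31 = 29^2 * 24 = 4*24 = 3
  -> B = 3
s = B^a = 3^2 mod 31  (bits of 2 = 10)
  bit 0 = 1: r = r^2 * 3 mod 31 = 1^2 * 3 = 1*3 = 3
  bit 1 = 0: r = r^2 mod 31 = 3^2 = 9
  -> s = B^a = 9

Answer: 18 3 9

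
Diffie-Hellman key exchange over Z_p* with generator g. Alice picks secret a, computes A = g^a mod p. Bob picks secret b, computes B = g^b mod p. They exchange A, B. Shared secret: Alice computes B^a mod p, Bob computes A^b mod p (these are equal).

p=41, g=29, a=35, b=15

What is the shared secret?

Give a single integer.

A = 29^35 mod 41  (bits of 35 = 100011)
  bit 0 = 1: r = r^2 * 29 mod 41 = 1^2 * 29 = 1*29 = 29
  bit 1 = 0: r = r^2 mod 41 = 29^2 = 21
  bit 2 = 0: r = r^2 mod 41 = 21^2 = 31
  bit 3 = 0: r = r^2 mod 41 = 31^2 = 18
  bit 4 = 1: r = r^2 * 29 mod 41 = 18^2 * 29 = 37*29 = 7
  bit 5 = 1: r = r^2 * 29 mod 41 = 7^2 * 29 = 8*29 = 27
  -> A = 27
B = 29^15 mod 41  (bits of 15 = 1111)
  bit 0 = 1: r = r^2 * 29 mod 41 = 1^2 * 29 = 1*29 = 29
  bit 1 = 1: r = r^2 * 29 mod 41 = 29^2 * 29 = 21*29 = 35
  bit 2 = 1: r = r^2 * 29 mod 41 = 35^2 * 29 = 36*29 = 19
  bit 3 = 1: r = r^2 * 29 mod 41 = 19^2 * 29 = 33*29 = 14
  -> B = 14
s = B^a = 14^35 mod 41  (bits of 35 = 100011)
  bit 0 = 1: r = r^2 * 14 mod 41 = 1^2 * 14 = 1*14 = 14
  bit 1 = 0: r = r^2 mod 41 = 14^2 = 32
  bit 2 = 0: r = r^2 mod 41 = 32^2 = 40
  bit 3 = 0: r = r^2 mod 41 = 40^2 = 1
  bit 4 = 1: r = r^2 * 14 mod 41 = 1^2 * 14 = 1*14 = 14
  bit 5 = 1: r = r^2 * 14 mod 41 = 14^2 * 14 = 32*14 = 38
  -> s = B^a = 38

Answer: 38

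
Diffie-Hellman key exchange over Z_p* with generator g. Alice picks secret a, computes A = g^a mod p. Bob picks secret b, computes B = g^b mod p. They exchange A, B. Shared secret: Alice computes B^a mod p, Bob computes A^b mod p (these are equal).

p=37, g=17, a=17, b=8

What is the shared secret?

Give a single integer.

Answer: 9

Derivation:
A = 17^17 mod 37  (bits of 17 = 10001)
  bit 0 = 1: r = r^2 * 17 mod 37 = 1^2 * 17 = 1*17 = 17
  bit 1 = 0: r = r^2 mod 37 = 17^2 = 30
  bit 2 = 0: r = r^2 mod 37 = 30^2 = 12
  bit 3 = 0: r = r^2 mod 37 = 12^2 = 33
  bit 4 = 1: r = r^2 * 17 mod 37 = 33^2 * 17 = 16*17 = 13
  -> A = 13
B = 17^8 mod 37  (bits of 8 = 1000)
  bit 0 = 1: r = r^2 * 17 mod 37 = 1^2 * 17 = 1*17 = 17
  bit 1 = 0: r = r^2 mod 37 = 17^2 = 30
  bit 2 = 0: r = r^2 mod 37 = 30^2 = 12
  bit 3 = 0: r = r^2 mod 37 = 12^2 = 33
  -> B = 33
s = B^a = 33^17 mod 37  (bits of 17 = 10001)
  bit 0 = 1: r = r^2 * 33 mod 37 = 1^2 * 33 = 1*33 = 33
  bit 1 = 0: r = r^2 mod 37 = 33^2 = 16
  bit 2 = 0: r = r^2 mod 37 = 16^2 = 34
  bit 3 = 0: r = r^2 mod 37 = 34^2 = 9
  bit 4 = 1: r = r^2 * 33 mod 37 = 9^2 * 33 = 7*33 = 9
  -> s = B^a = 9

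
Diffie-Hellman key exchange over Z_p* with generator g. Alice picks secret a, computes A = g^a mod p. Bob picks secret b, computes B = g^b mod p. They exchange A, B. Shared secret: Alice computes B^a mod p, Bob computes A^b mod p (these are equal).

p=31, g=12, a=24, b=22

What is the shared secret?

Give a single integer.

A = 12^24 mod 31  (bits of 24 = 11000)
  bit 0 = 1: r = r^2 * 12 mod 31 = 1^2 * 12 = 1*12 = 12
  bit 1 = 1: r = r^2 * 12 mod 31 = 12^2 * 12 = 20*12 = 23
  bit 2 = 0: r = r^2 mod 31 = 23^2 = 2
  bit 3 = 0: r = r^2 mod 31 = 2^2 = 4
  bit 4 = 0: r = r^2 mod 31 = 4^2 = 16
  -> A = 16
B = 12^22 mod 31  (bits of 22 = 10110)
  bit 0 = 1: r = r^2 * 12 mod 31 = 1^2 * 12 = 1*12 = 12
  bit 1 = 0: r = r^2 mod 31 = 12^2 = 20
  bit 2 = 1: r = r^2 * 12 mod 31 = 20^2 * 12 = 28*12 = 26
  bit 3 = 1: r = r^2 * 12 mod 31 = 26^2 * 12 = 25*12 = 21
  bit 4 = 0: r = r^2 mod 31 = 21^2 = 7
  -> B = 7
s = B^a = 7^24 mod 31  (bits of 24 = 11000)
  bit 0 = 1: r = r^2 * 7 mod 31 = 1^2 * 7 = 1*7 = 7
  bit 1 = 1: r = r^2 * 7 mod 31 = 7^2 * 7 = 18*7 = 2
  bit 2 = 0: r = r^2 mod 31 = 2^2 = 4
  bit 3 = 0: r = r^2 mod 31 = 4^2 = 16
  bit 4 = 0: r = r^2 mod 31 = 16^2 = 8
  -> s = B^a = 8

Answer: 8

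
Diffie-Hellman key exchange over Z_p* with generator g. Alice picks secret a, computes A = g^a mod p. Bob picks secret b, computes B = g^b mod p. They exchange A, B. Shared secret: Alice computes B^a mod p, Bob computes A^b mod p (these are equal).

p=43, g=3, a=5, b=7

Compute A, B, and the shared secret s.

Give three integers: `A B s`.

Answer: 28 37 7

Derivation:
A = 3^5 mod 43  (bits of 5 = 101)
  bit 0 = 1: r = r^2 * 3 mod 43 = 1^2 * 3 = 1*3 = 3
  bit 1 = 0: r = r^2 mod 43 = 3^2 = 9
  bit 2 = 1: r = r^2 * 3 mod 43 = 9^2 * 3 = 38*3 = 28
  -> A = 28
B = 3^7 mod 43  (bits of 7 = 111)
  bit 0 = 1: r = r^2 * 3 mod 43 = 1^2 * 3 = 1*3 = 3
  bit 1 = 1: r = r^2 * 3 mod 43 = 3^2 * 3 = 9*3 = 27
  bit 2 = 1: r = r^2 * 3 mod 43 = 27^2 * 3 = 41*3 = 37
  -> B = 37
s = B^a = 37^5 mod 43  (bits of 5 = 101)
  bit 0 = 1: r = r^2 * 37 mod 43 = 1^2 * 37 = 1*37 = 37
  bit 1 = 0: r = r^2 mod 43 = 37^2 = 36
  bit 2 = 1: r = r^2 * 37 mod 43 = 36^2 * 37 = 6*37 = 7
  -> s = B^a = 7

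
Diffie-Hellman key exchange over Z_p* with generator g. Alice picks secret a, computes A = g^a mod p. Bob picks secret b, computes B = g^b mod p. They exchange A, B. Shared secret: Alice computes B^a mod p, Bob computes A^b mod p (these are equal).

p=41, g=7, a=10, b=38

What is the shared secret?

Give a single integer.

Answer: 40

Derivation:
A = 7^10 mod 41  (bits of 10 = 1010)
  bit 0 = 1: r = r^2 * 7 mod 41 = 1^2 * 7 = 1*7 = 7
  bit 1 = 0: r = r^2 mod 41 = 7^2 = 8
  bit 2 = 1: r = r^2 * 7 mod 41 = 8^2 * 7 = 23*7 = 38
  bit 3 = 0: r = r^2 mod 41 = 38^2 = 9
  -> A = 9
B = 7^38 mod 41  (bits of 38 = 100110)
  bit 0 = 1: r = r^2 * 7 mod 41 = 1^2 * 7 = 1*7 = 7
  bit 1 = 0: r = r^2 mod 41 = 7^2 = 8
  bit 2 = 0: r = r^2 mod 41 = 8^2 = 23
  bit 3 = 1: r = r^2 * 7 mod 41 = 23^2 * 7 = 37*7 = 13
  bit 4 = 1: r = r^2 * 7 mod 41 = 13^2 * 7 = 5*7 = 35
  bit 5 = 0: r = r^2 mod 41 = 35^2 = 36
  -> B = 36
s = B^a = 36^10 mod 41  (bits of 10 = 1010)
  bit 0 = 1: r = r^2 * 36 mod 41 = 1^2 * 36 = 1*36 = 36
  bit 1 = 0: r = r^2 mod 41 = 36^2 = 25
  bit 2 = 1: r = r^2 * 36 mod 41 = 25^2 * 36 = 10*36 = 32
  bit 3 = 0: r = r^2 mod 41 = 32^2 = 40
  -> s = B^a = 40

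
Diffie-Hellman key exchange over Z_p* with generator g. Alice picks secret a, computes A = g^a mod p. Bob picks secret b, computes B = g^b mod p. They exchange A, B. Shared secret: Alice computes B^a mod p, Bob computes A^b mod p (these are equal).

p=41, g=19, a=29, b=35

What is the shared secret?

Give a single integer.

Answer: 3

Derivation:
A = 19^29 mod 41  (bits of 29 = 11101)
  bit 0 = 1: r = r^2 * 19 mod 41 = 1^2 * 19 = 1*19 = 19
  bit 1 = 1: r = r^2 * 19 mod 41 = 19^2 * 19 = 33*19 = 12
  bit 2 = 1: r = r^2 * 19 mod 41 = 12^2 * 19 = 21*19 = 30
  bit 3 = 0: r = r^2 mod 41 = 30^2 = 39
  bit 4 = 1: r = r^2 * 19 mod 41 = 39^2 * 19 = 4*19 = 35
  -> A = 35
B = 19^35 mod 41  (bits of 35 = 100011)
  bit 0 = 1: r = r^2 * 19 mod 41 = 1^2 * 19 = 1*19 = 19
  bit 1 = 0: r = r^2 mod 41 = 19^2 = 33
  bit 2 = 0: r = r^2 mod 41 = 33^2 = 23
  bit 3 = 0: r = r^2 mod 41 = 23^2 = 37
  bit 4 = 1: r = r^2 * 19 mod 41 = 37^2 * 19 = 16*19 = 17
  bit 5 = 1: r = r^2 * 19 mod 41 = 17^2 * 19 = 2*19 = 38
  -> B = 38
s = B^a = 38^29 mod 41  (bits of 29 = 11101)
  bit 0 = 1: r = r^2 * 38 mod 41 = 1^2 * 38 = 1*38 = 38
  bit 1 = 1: r = r^2 * 38 mod 41 = 38^2 * 38 = 9*38 = 14
  bit 2 = 1: r = r^2 * 38 mod 41 = 14^2 * 38 = 32*38 = 27
  bit 3 = 0: r = r^2 mod 41 = 27^2 = 32
  bit 4 = 1: r = r^2 * 38 mod 41 = 32^2 * 38 = 40*38 = 3
  -> s = B^a = 3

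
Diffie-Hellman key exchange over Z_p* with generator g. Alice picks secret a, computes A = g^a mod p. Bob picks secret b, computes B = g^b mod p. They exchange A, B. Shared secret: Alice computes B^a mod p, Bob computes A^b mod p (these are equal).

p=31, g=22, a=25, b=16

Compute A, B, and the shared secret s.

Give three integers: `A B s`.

A = 22^25 mod 31  (bits of 25 = 11001)
  bit 0 = 1: r = r^2 * 22 mod 31 = 1^2 * 22 = 1*22 = 22
  bit 1 = 1: r = r^2 * 22 mod 31 = 22^2 * 22 = 19*22 = 15
  bit 2 = 0: r = r^2 mod 31 = 15^2 = 8
  bit 3 = 0: r = r^2 mod 31 = 8^2 = 2
  bit 4 = 1: r = r^2 * 22 mod 31 = 2^2 * 22 = 4*22 = 26
  -> A = 26
B = 22^16 mod 31  (bits of 16 = 10000)
  bit 0 = 1: r = r^2 * 22 mod 31 = 1^2 * 22 = 1*22 = 22
  bit 1 = 0: r = r^2 mod 31 = 22^2 = 19
  bit 2 = 0: r = r^2 mod 31 = 19^2 = 20
  bit 3 = 0: r = r^2 mod 31 = 20^2 = 28
  bit 4 = 0: r = r^2 mod 31 = 28^2 = 9
  -> B = 9
s = B^a = 9^25 mod 31  (bits of 25 = 11001)
  bit 0 = 1: r = r^2 * 9 mod 31 = 1^2 * 9 = 1*9 = 9
  bit 1 = 1: r = r^2 * 9 mod 31 = 9^2 * 9 = 19*9 = 16
  bit 2 = 0: r = r^2 mod 31 = 16^2 = 8
  bit 3 = 0: r = r^2 mod 31 = 8^2 = 2
  bit 4 = 1: r = r^2 * 9 mod 31 = 2^2 * 9 = 4*9 = 5
  -> s = B^a = 5

Answer: 26 9 5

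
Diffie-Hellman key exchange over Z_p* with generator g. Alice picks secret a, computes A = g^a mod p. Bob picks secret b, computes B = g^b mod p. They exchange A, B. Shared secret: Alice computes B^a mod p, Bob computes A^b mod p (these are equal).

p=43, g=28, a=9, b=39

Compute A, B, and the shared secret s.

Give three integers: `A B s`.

A = 28^9 mod 43  (bits of 9 = 1001)
  bit 0 = 1: r = r^2 * 28 mod 43 = 1^2 * 28 = 1*28 = 28
  bit 1 = 0: r = r^2 mod 43 = 28^2 = 10
  bit 2 = 0: r = r^2 mod 43 = 10^2 = 14
  bit 3 = 1: r = r^2 * 28 mod 43 = 14^2 * 28 = 24*28 = 27
  -> A = 27
B = 28^39 mod 43  (bits of 39 = 100111)
  bit 0 = 1: r = r^2 * 28 mod 43 = 1^2 * 28 = 1*28 = 28
  bit 1 = 0: r = r^2 mod 43 = 28^2 = 10
  bit 2 = 0: r = r^2 mod 43 = 10^2 = 14
  bit 3 = 1: r = r^2 * 28 mod 43 = 14^2 * 28 = 24*28 = 27
  bit 4 = 1: r = r^2 * 28 mod 43 = 27^2 * 28 = 41*28 = 30
  bit 5 = 1: r = r^2 * 28 mod 43 = 30^2 * 28 = 40*28 = 2
  -> B = 2
s = B^a = 2^9 mod 43  (bits of 9 = 1001)
  bit 0 = 1: r = r^2 * 2 mod 43 = 1^2 * 2 = 1*2 = 2
  bit 1 = 0: r = r^2 mod 43 = 2^2 = 4
  bit 2 = 0: r = r^2 mod 43 = 4^2 = 16
  bit 3 = 1: r = r^2 * 2 mod 43 = 16^2 * 2 = 41*2 = 39
  -> s = B^a = 39

Answer: 27 2 39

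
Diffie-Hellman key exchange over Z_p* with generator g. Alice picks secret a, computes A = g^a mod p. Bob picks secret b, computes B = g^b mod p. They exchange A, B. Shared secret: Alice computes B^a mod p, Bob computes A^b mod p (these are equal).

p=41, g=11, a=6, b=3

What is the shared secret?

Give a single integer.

A = 11^6 mod 41  (bits of 6 = 110)
  bit 0 = 1: r = r^2 * 11 mod 41 = 1^2 * 11 = 1*11 = 11
  bit 1 = 1: r = r^2 * 11 mod 41 = 11^2 * 11 = 39*11 = 19
  bit 2 = 0: r = r^2 mod 41 = 19^2 = 33
  -> A = 33
B = 11^3 mod 41  (bits of 3 = 11)
  bit 0 = 1: r = r^2 * 11 mod 41 = 1^2 * 11 = 1*11 = 11
  bit 1 = 1: r = r^2 * 11 mod 41 = 11^2 * 11 = 39*11 = 19
  -> B = 19
s = B^a = 19^6 mod 41  (bits of 6 = 110)
  bit 0 = 1: r = r^2 * 19 mod 41 = 1^2 * 19 = 1*19 = 19
  bit 1 = 1: r = r^2 * 19 mod 41 = 19^2 * 19 = 33*19 = 12
  bit 2 = 0: r = r^2 mod 41 = 12^2 = 21
  -> s = B^a = 21

Answer: 21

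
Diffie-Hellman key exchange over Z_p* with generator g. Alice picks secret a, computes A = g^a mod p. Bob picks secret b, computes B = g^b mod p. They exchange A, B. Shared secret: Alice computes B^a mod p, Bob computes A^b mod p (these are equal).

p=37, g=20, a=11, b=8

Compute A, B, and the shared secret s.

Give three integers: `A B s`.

A = 20^11 mod 37  (bits of 11 = 1011)
  bit 0 = 1: r = r^2 * 20 mod 37 = 1^2 * 20 = 1*20 = 20
  bit 1 = 0: r = r^2 mod 37 = 20^2 = 30
  bit 2 = 1: r = r^2 * 20 mod 37 = 30^2 * 20 = 12*20 = 18
  bit 3 = 1: r = r^2 * 20 mod 37 = 18^2 * 20 = 28*20 = 5
  -> A = 5
B = 20^8 mod 37  (bits of 8 = 1000)
  bit 0 = 1: r = r^2 * 20 mod 37 = 1^2 * 20 = 1*20 = 20
  bit 1 = 0: r = r^2 mod 37 = 20^2 = 30
  bit 2 = 0: r = r^2 mod 37 = 30^2 = 12
  bit 3 = 0: r = r^2 mod 37 = 12^2 = 33
  -> B = 33
s = B^a = 33^11 mod 37  (bits of 11 = 1011)
  bit 0 = 1: r = r^2 * 33 mod 37 = 1^2 * 33 = 1*33 = 33
  bit 1 = 0: r = r^2 mod 37 = 33^2 = 16
  bit 2 = 1: r = r^2 * 33 mod 37 = 16^2 * 33 = 34*33 = 12
  bit 3 = 1: r = r^2 * 33 mod 37 = 12^2 * 33 = 33*33 = 16
  -> s = B^a = 16

Answer: 5 33 16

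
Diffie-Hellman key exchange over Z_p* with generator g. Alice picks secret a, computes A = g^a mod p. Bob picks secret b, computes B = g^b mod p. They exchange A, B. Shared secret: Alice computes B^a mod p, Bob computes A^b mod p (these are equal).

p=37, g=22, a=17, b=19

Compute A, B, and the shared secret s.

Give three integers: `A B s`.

A = 22^17 mod 37  (bits of 17 = 10001)
  bit 0 = 1: r = r^2 * 22 mod 37 = 1^2 * 22 = 1*22 = 22
  bit 1 = 0: r = r^2 mod 37 = 22^2 = 3
  bit 2 = 0: r = r^2 mod 37 = 3^2 = 9
  bit 3 = 0: r = r^2 mod 37 = 9^2 = 7
  bit 4 = 1: r = r^2 * 22 mod 37 = 7^2 * 22 = 12*22 = 5
  -> A = 5
B = 22^19 mod 37  (bits of 19 = 10011)
  bit 0 = 1: r = r^2 * 22 mod 37 = 1^2 * 22 = 1*22 = 22
  bit 1 = 0: r = r^2 mod 37 = 22^2 = 3
  bit 2 = 0: r = r^2 mod 37 = 3^2 = 9
  bit 3 = 1: r = r^2 * 22 mod 37 = 9^2 * 22 = 7*22 = 6
  bit 4 = 1: r = r^2 * 22 mod 37 = 6^2 * 22 = 36*22 = 15
  -> B = 15
s = B^a = 15^17 mod 37  (bits of 17 = 10001)
  bit 0 = 1: r = r^2 * 15 mod 37 = 1^2 * 15 = 1*15 = 15
  bit 1 = 0: r = r^2 mod 37 = 15^2 = 3
  bit 2 = 0: r = r^2 mod 37 = 3^2 = 9
  bit 3 = 0: r = r^2 mod 37 = 9^2 = 7
  bit 4 = 1: r = r^2 * 15 mod 37 = 7^2 * 15 = 12*15 = 32
  -> s = B^a = 32

Answer: 5 15 32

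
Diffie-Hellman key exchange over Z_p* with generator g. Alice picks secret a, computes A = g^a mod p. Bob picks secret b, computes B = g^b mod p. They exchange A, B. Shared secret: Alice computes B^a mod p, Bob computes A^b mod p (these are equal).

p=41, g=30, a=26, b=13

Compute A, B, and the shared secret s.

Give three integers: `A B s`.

Answer: 8 34 21

Derivation:
A = 30^26 mod 41  (bits of 26 = 11010)
  bit 0 = 1: r = r^2 * 30 mod 41 = 1^2 * 30 = 1*30 = 30
  bit 1 = 1: r = r^2 * 30 mod 41 = 30^2 * 30 = 39*30 = 22
  bit 2 = 0: r = r^2 mod 41 = 22^2 = 33
  bit 3 = 1: r = r^2 * 30 mod 41 = 33^2 * 30 = 23*30 = 34
  bit 4 = 0: r = r^2 mod 41 = 34^2 = 8
  -> A = 8
B = 30^13 mod 41  (bits of 13 = 1101)
  bit 0 = 1: r = r^2 * 30 mod 41 = 1^2 * 30 = 1*30 = 30
  bit 1 = 1: r = r^2 * 30 mod 41 = 30^2 * 30 = 39*30 = 22
  bit 2 = 0: r = r^2 mod 41 = 22^2 = 33
  bit 3 = 1: r = r^2 * 30 mod 41 = 33^2 * 30 = 23*30 = 34
  -> B = 34
s = B^a = 34^26 mod 41  (bits of 26 = 11010)
  bit 0 = 1: r = r^2 * 34 mod 41 = 1^2 * 34 = 1*34 = 34
  bit 1 = 1: r = r^2 * 34 mod 41 = 34^2 * 34 = 8*34 = 26
  bit 2 = 0: r = r^2 mod 41 = 26^2 = 20
  bit 3 = 1: r = r^2 * 34 mod 41 = 20^2 * 34 = 31*34 = 29
  bit 4 = 0: r = r^2 mod 41 = 29^2 = 21
  -> s = B^a = 21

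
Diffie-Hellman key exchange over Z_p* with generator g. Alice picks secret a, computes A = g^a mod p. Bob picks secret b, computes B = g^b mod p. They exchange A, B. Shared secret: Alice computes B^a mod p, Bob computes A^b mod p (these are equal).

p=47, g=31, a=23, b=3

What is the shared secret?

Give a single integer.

A = 31^23 mod 47  (bits of 23 = 10111)
  bit 0 = 1: r = r^2 * 31 mod 47 = 1^2 * 31 = 1*31 = 31
  bit 1 = 0: r = r^2 mod 47 = 31^2 = 21
  bit 2 = 1: r = r^2 * 31 mod 47 = 21^2 * 31 = 18*31 = 41
  bit 3 = 1: r = r^2 * 31 mod 47 = 41^2 * 31 = 36*31 = 35
  bit 4 = 1: r = r^2 * 31 mod 47 = 35^2 * 31 = 3*31 = 46
  -> A = 46
B = 31^3 mod 47  (bits of 3 = 11)
  bit 0 = 1: r = r^2 * 31 mod 47 = 1^2 * 31 = 1*31 = 31
  bit 1 = 1: r = r^2 * 31 mod 47 = 31^2 * 31 = 21*31 = 40
  -> B = 40
s = B^a = 40^23 mod 47  (bits of 23 = 10111)
  bit 0 = 1: r = r^2 * 40 mod 47 = 1^2 * 40 = 1*40 = 40
  bit 1 = 0: r = r^2 mod 47 = 40^2 = 2
  bit 2 = 1: r = r^2 * 40 mod 47 = 2^2 * 40 = 4*40 = 19
  bit 3 = 1: r = r^2 * 40 mod 47 = 19^2 * 40 = 32*40 = 11
  bit 4 = 1: r = r^2 * 40 mod 47 = 11^2 * 40 = 27*40 = 46
  -> s = B^a = 46

Answer: 46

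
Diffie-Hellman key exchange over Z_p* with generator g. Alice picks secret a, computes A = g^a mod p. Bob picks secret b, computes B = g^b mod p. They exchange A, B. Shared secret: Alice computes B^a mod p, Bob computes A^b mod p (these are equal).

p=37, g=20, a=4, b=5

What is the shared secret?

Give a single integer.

Answer: 7

Derivation:
A = 20^4 mod 37  (bits of 4 = 100)
  bit 0 = 1: r = r^2 * 20 mod 37 = 1^2 * 20 = 1*20 = 20
  bit 1 = 0: r = r^2 mod 37 = 20^2 = 30
  bit 2 = 0: r = r^2 mod 37 = 30^2 = 12
  -> A = 12
B = 20^5 mod 37  (bits of 5 = 101)
  bit 0 = 1: r = r^2 * 20 mod 37 = 1^2 * 20 = 1*20 = 20
  bit 1 = 0: r = r^2 mod 37 = 20^2 = 30
  bit 2 = 1: r = r^2 * 20 mod 37 = 30^2 * 20 = 12*20 = 18
  -> B = 18
s = B^a = 18^4 mod 37  (bits of 4 = 100)
  bit 0 = 1: r = r^2 * 18 mod 37 = 1^2 * 18 = 1*18 = 18
  bit 1 = 0: r = r^2 mod 37 = 18^2 = 28
  bit 2 = 0: r = r^2 mod 37 = 28^2 = 7
  -> s = B^a = 7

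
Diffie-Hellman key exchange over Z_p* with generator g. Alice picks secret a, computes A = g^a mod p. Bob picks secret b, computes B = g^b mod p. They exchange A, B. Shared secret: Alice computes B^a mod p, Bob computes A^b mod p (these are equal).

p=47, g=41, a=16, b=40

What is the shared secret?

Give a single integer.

Answer: 7

Derivation:
A = 41^16 mod 47  (bits of 16 = 10000)
  bit 0 = 1: r = r^2 * 41 mod 47 = 1^2 * 41 = 1*41 = 41
  bit 1 = 0: r = r^2 mod 47 = 41^2 = 36
  bit 2 = 0: r = r^2 mod 47 = 36^2 = 27
  bit 3 = 0: r = r^2 mod 47 = 27^2 = 24
  bit 4 = 0: r = r^2 mod 47 = 24^2 = 12
  -> A = 12
B = 41^40 mod 47  (bits of 40 = 101000)
  bit 0 = 1: r = r^2 * 41 mod 47 = 1^2 * 41 = 1*41 = 41
  bit 1 = 0: r = r^2 mod 47 = 41^2 = 36
  bit 2 = 1: r = r^2 * 41 mod 47 = 36^2 * 41 = 27*41 = 26
  bit 3 = 0: r = r^2 mod 47 = 26^2 = 18
  bit 4 = 0: r = r^2 mod 47 = 18^2 = 42
  bit 5 = 0: r = r^2 mod 47 = 42^2 = 25
  -> B = 25
s = B^a = 25^16 mod 47  (bits of 16 = 10000)
  bit 0 = 1: r = r^2 * 25 mod 47 = 1^2 * 25 = 1*25 = 25
  bit 1 = 0: r = r^2 mod 47 = 25^2 = 14
  bit 2 = 0: r = r^2 mod 47 = 14^2 = 8
  bit 3 = 0: r = r^2 mod 47 = 8^2 = 17
  bit 4 = 0: r = r^2 mod 47 = 17^2 = 7
  -> s = B^a = 7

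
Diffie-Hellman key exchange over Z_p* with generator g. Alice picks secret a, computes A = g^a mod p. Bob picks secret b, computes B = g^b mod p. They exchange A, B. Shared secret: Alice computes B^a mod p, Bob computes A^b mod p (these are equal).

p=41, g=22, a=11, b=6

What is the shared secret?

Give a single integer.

Answer: 20

Derivation:
A = 22^11 mod 41  (bits of 11 = 1011)
  bit 0 = 1: r = r^2 * 22 mod 41 = 1^2 * 22 = 1*22 = 22
  bit 1 = 0: r = r^2 mod 41 = 22^2 = 33
  bit 2 = 1: r = r^2 * 22 mod 41 = 33^2 * 22 = 23*22 = 14
  bit 3 = 1: r = r^2 * 22 mod 41 = 14^2 * 22 = 32*22 = 7
  -> A = 7
B = 22^6 mod 41  (bits of 6 = 110)
  bit 0 = 1: r = r^2 * 22 mod 41 = 1^2 * 22 = 1*22 = 22
  bit 1 = 1: r = r^2 * 22 mod 41 = 22^2 * 22 = 33*22 = 29
  bit 2 = 0: r = r^2 mod 41 = 29^2 = 21
  -> B = 21
s = B^a = 21^11 mod 41  (bits of 11 = 1011)
  bit 0 = 1: r = r^2 * 21 mod 41 = 1^2 * 21 = 1*21 = 21
  bit 1 = 0: r = r^2 mod 41 = 21^2 = 31
  bit 2 = 1: r = r^2 * 21 mod 41 = 31^2 * 21 = 18*21 = 9
  bit 3 = 1: r = r^2 * 21 mod 41 = 9^2 * 21 = 40*21 = 20
  -> s = B^a = 20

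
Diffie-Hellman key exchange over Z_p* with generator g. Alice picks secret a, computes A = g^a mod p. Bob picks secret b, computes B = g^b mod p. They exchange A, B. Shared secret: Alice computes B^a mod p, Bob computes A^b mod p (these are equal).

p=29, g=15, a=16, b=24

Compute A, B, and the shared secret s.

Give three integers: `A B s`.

A = 15^16 mod 29  (bits of 16 = 10000)
  bit 0 = 1: r = r^2 * 15 mod 29 = 1^2 * 15 = 1*15 = 15
  bit 1 = 0: r = r^2 mod 29 = 15^2 = 22
  bit 2 = 0: r = r^2 mod 29 = 22^2 = 20
  bit 3 = 0: r = r^2 mod 29 = 20^2 = 23
  bit 4 = 0: r = r^2 mod 29 = 23^2 = 7
  -> A = 7
B = 15^24 mod 29  (bits of 24 = 11000)
  bit 0 = 1: r = r^2 * 15 mod 29 = 1^2 * 15 = 1*15 = 15
  bit 1 = 1: r = r^2 * 15 mod 29 = 15^2 * 15 = 22*15 = 11
  bit 2 = 0: r = r^2 mod 29 = 11^2 = 5
  bit 3 = 0: r = r^2 mod 29 = 5^2 = 25
  bit 4 = 0: r = r^2 mod 29 = 25^2 = 16
  -> B = 16
s = B^a = 16^16 mod 29  (bits of 16 = 10000)
  bit 0 = 1: r = r^2 * 16 mod 29 = 1^2 * 16 = 1*16 = 16
  bit 1 = 0: r = r^2 mod 29 = 16^2 = 24
  bit 2 = 0: r = r^2 mod 29 = 24^2 = 25
  bit 3 = 0: r = r^2 mod 29 = 25^2 = 16
  bit 4 = 0: r = r^2 mod 29 = 16^2 = 24
  -> s = B^a = 24

Answer: 7 16 24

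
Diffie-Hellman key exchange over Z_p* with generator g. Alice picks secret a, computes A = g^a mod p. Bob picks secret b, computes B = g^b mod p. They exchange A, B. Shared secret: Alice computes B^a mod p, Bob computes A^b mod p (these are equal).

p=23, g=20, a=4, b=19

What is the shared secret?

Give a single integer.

Answer: 8

Derivation:
A = 20^4 mod 23  (bits of 4 = 100)
  bit 0 = 1: r = r^2 * 20 mod 23 = 1^2 * 20 = 1*20 = 20
  bit 1 = 0: r = r^2 mod 23 = 20^2 = 9
  bit 2 = 0: r = r^2 mod 23 = 9^2 = 12
  -> A = 12
B = 20^19 mod 23  (bits of 19 = 10011)
  bit 0 = 1: r = r^2 * 20 mod 23 = 1^2 * 20 = 1*20 = 20
  bit 1 = 0: r = r^2 mod 23 = 20^2 = 9
  bit 2 = 0: r = r^2 mod 23 = 9^2 = 12
  bit 3 = 1: r = r^2 * 20 mod 23 = 12^2 * 20 = 6*20 = 5
  bit 4 = 1: r = r^2 * 20 mod 23 = 5^2 * 20 = 2*20 = 17
  -> B = 17
s = B^a = 17^4 mod 23  (bits of 4 = 100)
  bit 0 = 1: r = r^2 * 17 mod 23 = 1^2 * 17 = 1*17 = 17
  bit 1 = 0: r = r^2 mod 23 = 17^2 = 13
  bit 2 = 0: r = r^2 mod 23 = 13^2 = 8
  -> s = B^a = 8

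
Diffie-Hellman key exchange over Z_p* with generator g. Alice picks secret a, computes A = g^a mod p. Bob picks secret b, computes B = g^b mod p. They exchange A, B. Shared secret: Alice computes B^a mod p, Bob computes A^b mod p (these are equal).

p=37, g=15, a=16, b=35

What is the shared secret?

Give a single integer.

Answer: 34

Derivation:
A = 15^16 mod 37  (bits of 16 = 10000)
  bit 0 = 1: r = r^2 * 15 mod 37 = 1^2 * 15 = 1*15 = 15
  bit 1 = 0: r = r^2 mod 37 = 15^2 = 3
  bit 2 = 0: r = r^2 mod 37 = 3^2 = 9
  bit 3 = 0: r = r^2 mod 37 = 9^2 = 7
  bit 4 = 0: r = r^2 mod 37 = 7^2 = 12
  -> A = 12
B = 15^35 mod 37  (bits of 35 = 100011)
  bit 0 = 1: r = r^2 * 15 mod 37 = 1^2 * 15 = 1*15 = 15
  bit 1 = 0: r = r^2 mod 37 = 15^2 = 3
  bit 2 = 0: r = r^2 mod 37 = 3^2 = 9
  bit 3 = 0: r = r^2 mod 37 = 9^2 = 7
  bit 4 = 1: r = r^2 * 15 mod 37 = 7^2 * 15 = 12*15 = 32
  bit 5 = 1: r = r^2 * 15 mod 37 = 32^2 * 15 = 25*15 = 5
  -> B = 5
s = B^a = 5^16 mod 37  (bits of 16 = 10000)
  bit 0 = 1: r = r^2 * 5 mod 37 = 1^2 * 5 = 1*5 = 5
  bit 1 = 0: r = r^2 mod 37 = 5^2 = 25
  bit 2 = 0: r = r^2 mod 37 = 25^2 = 33
  bit 3 = 0: r = r^2 mod 37 = 33^2 = 16
  bit 4 = 0: r = r^2 mod 37 = 16^2 = 34
  -> s = B^a = 34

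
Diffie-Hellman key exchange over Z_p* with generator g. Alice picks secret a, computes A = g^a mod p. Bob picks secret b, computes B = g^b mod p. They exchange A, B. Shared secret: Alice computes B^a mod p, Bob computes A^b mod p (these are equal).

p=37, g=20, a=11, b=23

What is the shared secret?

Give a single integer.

Answer: 20

Derivation:
A = 20^11 mod 37  (bits of 11 = 1011)
  bit 0 = 1: r = r^2 * 20 mod 37 = 1^2 * 20 = 1*20 = 20
  bit 1 = 0: r = r^2 mod 37 = 20^2 = 30
  bit 2 = 1: r = r^2 * 20 mod 37 = 30^2 * 20 = 12*20 = 18
  bit 3 = 1: r = r^2 * 20 mod 37 = 18^2 * 20 = 28*20 = 5
  -> A = 5
B = 20^23 mod 37  (bits of 23 = 10111)
  bit 0 = 1: r = r^2 * 20 mod 37 = 1^2 * 20 = 1*20 = 20
  bit 1 = 0: r = r^2 mod 37 = 20^2 = 30
  bit 2 = 1: r = r^2 * 20 mod 37 = 30^2 * 20 = 12*20 = 18
  bit 3 = 1: r = r^2 * 20 mod 37 = 18^2 * 20 = 28*20 = 5
  bit 4 = 1: r = r^2 * 20 mod 37 = 5^2 * 20 = 25*20 = 19
  -> B = 19
s = B^a = 19^11 mod 37  (bits of 11 = 1011)
  bit 0 = 1: r = r^2 * 19 mod 37 = 1^2 * 19 = 1*19 = 19
  bit 1 = 0: r = r^2 mod 37 = 19^2 = 28
  bit 2 = 1: r = r^2 * 19 mod 37 = 28^2 * 19 = 7*19 = 22
  bit 3 = 1: r = r^2 * 19 mod 37 = 22^2 * 19 = 3*19 = 20
  -> s = B^a = 20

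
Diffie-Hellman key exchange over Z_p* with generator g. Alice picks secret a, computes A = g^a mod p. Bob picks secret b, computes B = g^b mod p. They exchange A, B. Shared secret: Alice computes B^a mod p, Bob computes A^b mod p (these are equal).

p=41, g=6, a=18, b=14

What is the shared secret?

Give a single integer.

A = 6^18 mod 41  (bits of 18 = 10010)
  bit 0 = 1: r = r^2 * 6 mod 41 = 1^2 * 6 = 1*6 = 6
  bit 1 = 0: r = r^2 mod 41 = 6^2 = 36
  bit 2 = 0: r = r^2 mod 41 = 36^2 = 25
  bit 3 = 1: r = r^2 * 6 mod 41 = 25^2 * 6 = 10*6 = 19
  bit 4 = 0: r = r^2 mod 41 = 19^2 = 33
  -> A = 33
B = 6^14 mod 41  (bits of 14 = 1110)
  bit 0 = 1: r = r^2 * 6 mod 41 = 1^2 * 6 = 1*6 = 6
  bit 1 = 1: r = r^2 * 6 mod 41 = 6^2 * 6 = 36*6 = 11
  bit 2 = 1: r = r^2 * 6 mod 41 = 11^2 * 6 = 39*6 = 29
  bit 3 = 0: r = r^2 mod 41 = 29^2 = 21
  -> B = 21
s = B^a = 21^18 mod 41  (bits of 18 = 10010)
  bit 0 = 1: r = r^2 * 21 mod 41 = 1^2 * 21 = 1*21 = 21
  bit 1 = 0: r = r^2 mod 41 = 21^2 = 31
  bit 2 = 0: r = r^2 mod 41 = 31^2 = 18
  bit 3 = 1: r = r^2 * 21 mod 41 = 18^2 * 21 = 37*21 = 39
  bit 4 = 0: r = r^2 mod 41 = 39^2 = 4
  -> s = B^a = 4

Answer: 4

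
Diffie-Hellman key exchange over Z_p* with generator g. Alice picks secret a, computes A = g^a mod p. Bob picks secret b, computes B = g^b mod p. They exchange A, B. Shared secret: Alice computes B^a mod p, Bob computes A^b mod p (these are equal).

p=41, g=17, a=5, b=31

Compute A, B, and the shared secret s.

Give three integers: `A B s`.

Answer: 27 30 38

Derivation:
A = 17^5 mod 41  (bits of 5 = 101)
  bit 0 = 1: r = r^2 * 17 mod 41 = 1^2 * 17 = 1*17 = 17
  bit 1 = 0: r = r^2 mod 41 = 17^2 = 2
  bit 2 = 1: r = r^2 * 17 mod 41 = 2^2 * 17 = 4*17 = 27
  -> A = 27
B = 17^31 mod 41  (bits of 31 = 11111)
  bit 0 = 1: r = r^2 * 17 mod 41 = 1^2 * 17 = 1*17 = 17
  bit 1 = 1: r = r^2 * 17 mod 41 = 17^2 * 17 = 2*17 = 34
  bit 2 = 1: r = r^2 * 17 mod 41 = 34^2 * 17 = 8*17 = 13
  bit 3 = 1: r = r^2 * 17 mod 41 = 13^2 * 17 = 5*17 = 3
  bit 4 = 1: r = r^2 * 17 mod 41 = 3^2 * 17 = 9*17 = 30
  -> B = 30
s = B^a = 30^5 mod 41  (bits of 5 = 101)
  bit 0 = 1: r = r^2 * 30 mod 41 = 1^2 * 30 = 1*30 = 30
  bit 1 = 0: r = r^2 mod 41 = 30^2 = 39
  bit 2 = 1: r = r^2 * 30 mod 41 = 39^2 * 30 = 4*30 = 38
  -> s = B^a = 38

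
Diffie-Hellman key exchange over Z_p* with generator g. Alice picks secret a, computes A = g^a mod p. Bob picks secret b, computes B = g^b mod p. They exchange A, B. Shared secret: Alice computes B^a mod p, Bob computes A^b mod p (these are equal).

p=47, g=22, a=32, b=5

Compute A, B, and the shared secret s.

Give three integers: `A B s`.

A = 22^32 mod 47  (bits of 32 = 100000)
  bit 0 = 1: r = r^2 * 22 mod 47 = 1^2 * 22 = 1*22 = 22
  bit 1 = 0: r = r^2 mod 47 = 22^2 = 14
  bit 2 = 0: r = r^2 mod 47 = 14^2 = 8
  bit 3 = 0: r = r^2 mod 47 = 8^2 = 17
  bit 4 = 0: r = r^2 mod 47 = 17^2 = 7
  bit 5 = 0: r = r^2 mod 47 = 7^2 = 2
  -> A = 2
B = 22^5 mod 47  (bits of 5 = 101)
  bit 0 = 1: r = r^2 * 22 mod 47 = 1^2 * 22 = 1*22 = 22
  bit 1 = 0: r = r^2 mod 47 = 22^2 = 14
  bit 2 = 1: r = r^2 * 22 mod 47 = 14^2 * 22 = 8*22 = 35
  -> B = 35
s = B^a = 35^32 mod 47  (bits of 32 = 100000)
  bit 0 = 1: r = r^2 * 35 mod 47 = 1^2 * 35 = 1*35 = 35
  bit 1 = 0: r = r^2 mod 47 = 35^2 = 3
  bit 2 = 0: r = r^2 mod 47 = 3^2 = 9
  bit 3 = 0: r = r^2 mod 47 = 9^2 = 34
  bit 4 = 0: r = r^2 mod 47 = 34^2 = 28
  bit 5 = 0: r = r^2 mod 47 = 28^2 = 32
  -> s = B^a = 32

Answer: 2 35 32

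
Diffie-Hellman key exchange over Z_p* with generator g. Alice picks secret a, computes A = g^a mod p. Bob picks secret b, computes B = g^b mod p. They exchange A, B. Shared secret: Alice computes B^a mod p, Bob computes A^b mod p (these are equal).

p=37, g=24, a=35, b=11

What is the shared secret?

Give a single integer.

Answer: 32

Derivation:
A = 24^35 mod 37  (bits of 35 = 100011)
  bit 0 = 1: r = r^2 * 24 mod 37 = 1^2 * 24 = 1*24 = 24
  bit 1 = 0: r = r^2 mod 37 = 24^2 = 21
  bit 2 = 0: r = r^2 mod 37 = 21^2 = 34
  bit 3 = 0: r = r^2 mod 37 = 34^2 = 9
  bit 4 = 1: r = r^2 * 24 mod 37 = 9^2 * 24 = 7*24 = 20
  bit 5 = 1: r = r^2 * 24 mod 37 = 20^2 * 24 = 30*24 = 17
  -> A = 17
B = 24^11 mod 37  (bits of 11 = 1011)
  bit 0 = 1: r = r^2 * 24 mod 37 = 1^2 * 24 = 1*24 = 24
  bit 1 = 0: r = r^2 mod 37 = 24^2 = 21
  bit 2 = 1: r = r^2 * 24 mod 37 = 21^2 * 24 = 34*24 = 2
  bit 3 = 1: r = r^2 * 24 mod 37 = 2^2 * 24 = 4*24 = 22
  -> B = 22
s = B^a = 22^35 mod 37  (bits of 35 = 100011)
  bit 0 = 1: r = r^2 * 22 mod 37 = 1^2 * 22 = 1*22 = 22
  bit 1 = 0: r = r^2 mod 37 = 22^2 = 3
  bit 2 = 0: r = r^2 mod 37 = 3^2 = 9
  bit 3 = 0: r = r^2 mod 37 = 9^2 = 7
  bit 4 = 1: r = r^2 * 22 mod 37 = 7^2 * 22 = 12*22 = 5
  bit 5 = 1: r = r^2 * 22 mod 37 = 5^2 * 22 = 25*22 = 32
  -> s = B^a = 32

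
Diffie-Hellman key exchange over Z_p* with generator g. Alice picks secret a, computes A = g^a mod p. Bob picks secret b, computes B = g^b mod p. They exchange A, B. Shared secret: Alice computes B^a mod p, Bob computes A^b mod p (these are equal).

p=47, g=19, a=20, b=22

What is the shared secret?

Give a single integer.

A = 19^20 mod 47  (bits of 20 = 10100)
  bit 0 = 1: r = r^2 * 19 mod 47 = 1^2 * 19 = 1*19 = 19
  bit 1 = 0: r = r^2 mod 47 = 19^2 = 32
  bit 2 = 1: r = r^2 * 19 mod 47 = 32^2 * 19 = 37*19 = 45
  bit 3 = 0: r = r^2 mod 47 = 45^2 = 4
  bit 4 = 0: r = r^2 mod 47 = 4^2 = 16
  -> A = 16
B = 19^22 mod 47  (bits of 22 = 10110)
  bit 0 = 1: r = r^2 * 19 mod 47 = 1^2 * 19 = 1*19 = 19
  bit 1 = 0: r = r^2 mod 47 = 19^2 = 32
  bit 2 = 1: r = r^2 * 19 mod 47 = 32^2 * 19 = 37*19 = 45
  bit 3 = 1: r = r^2 * 19 mod 47 = 45^2 * 19 = 4*19 = 29
  bit 4 = 0: r = r^2 mod 47 = 29^2 = 42
  -> B = 42
s = B^a = 42^20 mod 47  (bits of 20 = 10100)
  bit 0 = 1: r = r^2 * 42 mod 47 = 1^2 * 42 = 1*42 = 42
  bit 1 = 0: r = r^2 mod 47 = 42^2 = 25
  bit 2 = 1: r = r^2 * 42 mod 47 = 25^2 * 42 = 14*42 = 24
  bit 3 = 0: r = r^2 mod 47 = 24^2 = 12
  bit 4 = 0: r = r^2 mod 47 = 12^2 = 3
  -> s = B^a = 3

Answer: 3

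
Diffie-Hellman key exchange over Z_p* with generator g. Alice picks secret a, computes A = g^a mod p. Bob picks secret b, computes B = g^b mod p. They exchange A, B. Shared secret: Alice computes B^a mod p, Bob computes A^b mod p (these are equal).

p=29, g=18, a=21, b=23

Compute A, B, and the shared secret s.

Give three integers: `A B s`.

Answer: 12 2 17

Derivation:
A = 18^21 mod 29  (bits of 21 = 10101)
  bit 0 = 1: r = r^2 * 18 mod 29 = 1^2 * 18 = 1*18 = 18
  bit 1 = 0: r = r^2 mod 29 = 18^2 = 5
  bit 2 = 1: r = r^2 * 18 mod 29 = 5^2 * 18 = 25*18 = 15
  bit 3 = 0: r = r^2 mod 29 = 15^2 = 22
  bit 4 = 1: r = r^2 * 18 mod 29 = 22^2 * 18 = 20*18 = 12
  -> A = 12
B = 18^23 mod 29  (bits of 23 = 10111)
  bit 0 = 1: r = r^2 * 18 mod 29 = 1^2 * 18 = 1*18 = 18
  bit 1 = 0: r = r^2 mod 29 = 18^2 = 5
  bit 2 = 1: r = r^2 * 18 mod 29 = 5^2 * 18 = 25*18 = 15
  bit 3 = 1: r = r^2 * 18 mod 29 = 15^2 * 18 = 22*18 = 19
  bit 4 = 1: r = r^2 * 18 mod 29 = 19^2 * 18 = 13*18 = 2
  -> B = 2
s = B^a = 2^21 mod 29  (bits of 21 = 10101)
  bit 0 = 1: r = r^2 * 2 mod 29 = 1^2 * 2 = 1*2 = 2
  bit 1 = 0: r = r^2 mod 29 = 2^2 = 4
  bit 2 = 1: r = r^2 * 2 mod 29 = 4^2 * 2 = 16*2 = 3
  bit 3 = 0: r = r^2 mod 29 = 3^2 = 9
  bit 4 = 1: r = r^2 * 2 mod 29 = 9^2 * 2 = 23*2 = 17
  -> s = B^a = 17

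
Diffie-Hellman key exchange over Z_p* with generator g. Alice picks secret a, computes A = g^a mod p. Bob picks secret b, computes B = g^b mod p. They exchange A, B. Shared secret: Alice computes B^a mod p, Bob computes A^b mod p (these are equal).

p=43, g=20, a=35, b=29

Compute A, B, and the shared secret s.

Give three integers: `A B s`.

A = 20^35 mod 43  (bits of 35 = 100011)
  bit 0 = 1: r = r^2 * 20 mod 43 = 1^2 * 20 = 1*20 = 20
  bit 1 = 0: r = r^2 mod 43 = 20^2 = 13
  bit 2 = 0: r = r^2 mod 43 = 13^2 = 40
  bit 3 = 0: r = r^2 mod 43 = 40^2 = 9
  bit 4 = 1: r = r^2 * 20 mod 43 = 9^2 * 20 = 38*20 = 29
  bit 5 = 1: r = r^2 * 20 mod 43 = 29^2 * 20 = 24*20 = 7
  -> A = 7
B = 20^29 mod 43  (bits of 29 = 11101)
  bit 0 = 1: r = r^2 * 20 mod 43 = 1^2 * 20 = 1*20 = 20
  bit 1 = 1: r = r^2 * 20 mod 43 = 20^2 * 20 = 13*20 = 2
  bit 2 = 1: r = r^2 * 20 mod 43 = 2^2 * 20 = 4*20 = 37
  bit 3 = 0: r = r^2 mod 43 = 37^2 = 36
  bit 4 = 1: r = r^2 * 20 mod 43 = 36^2 * 20 = 6*20 = 34
  -> B = 34
s = B^a = 34^35 mod 43  (bits of 35 = 100011)
  bit 0 = 1: r = r^2 * 34 mod 43 = 1^2 * 34 = 1*34 = 34
  bit 1 = 0: r = r^2 mod 43 = 34^2 = 38
  bit 2 = 0: r = r^2 mod 43 = 38^2 = 25
  bit 3 = 0: r = r^2 mod 43 = 25^2 = 23
  bit 4 = 1: r = r^2 * 34 mod 43 = 23^2 * 34 = 13*34 = 12
  bit 5 = 1: r = r^2 * 34 mod 43 = 12^2 * 34 = 15*34 = 37
  -> s = B^a = 37

Answer: 7 34 37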